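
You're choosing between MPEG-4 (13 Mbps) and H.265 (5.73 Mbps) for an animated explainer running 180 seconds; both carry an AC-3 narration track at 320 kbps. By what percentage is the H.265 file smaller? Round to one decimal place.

54.6%

Audio: 320 kbps = 0.320 Mbps.
MPEG-4: 13.320 Mbps × 180 s = 2397.6 Mb = 299.700 MB.
H.265: 6.050 Mbps × 180 s = 1089.0 Mb = 136.125 MB.
Reduction: (1 − 136.125/299.700) × 100 = 54.58%.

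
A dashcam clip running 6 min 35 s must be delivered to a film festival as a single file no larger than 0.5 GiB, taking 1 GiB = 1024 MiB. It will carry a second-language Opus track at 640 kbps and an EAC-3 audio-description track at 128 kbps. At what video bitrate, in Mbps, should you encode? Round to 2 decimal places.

10.11 Mbps

Budget: 0.5 GiB = 4295.0 Mb.
6 min 35 s = 395 s
Total bitrate budget: 4295.0 Mb / 395 s = 10.873 Mbps.
Audio total: 640 + 128 = 768 kbps = 0.768 Mbps.
Video: 10.873 − 0.768 = 10.105 Mbps.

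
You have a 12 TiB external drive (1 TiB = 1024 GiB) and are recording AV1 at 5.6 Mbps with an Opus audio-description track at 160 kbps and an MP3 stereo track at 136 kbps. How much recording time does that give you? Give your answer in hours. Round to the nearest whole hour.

Audio total: 160 + 136 = 296 kbps = 0.296 Mbps.
Total bitrate: 5.6 + 0.296 = 5.896 Mbps.
Capacity: 12 TiB = 105,553,116 Mb.
Recording time: 105,553,116 / 5.896 = 17,902,496 s ≈ 4,973 hours.

4973 hours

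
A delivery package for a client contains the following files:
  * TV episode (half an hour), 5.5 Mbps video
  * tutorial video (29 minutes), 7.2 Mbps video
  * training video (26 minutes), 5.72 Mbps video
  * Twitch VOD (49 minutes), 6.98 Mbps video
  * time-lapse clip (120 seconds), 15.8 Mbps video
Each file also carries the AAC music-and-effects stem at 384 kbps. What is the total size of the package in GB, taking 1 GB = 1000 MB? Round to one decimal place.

Audio: 384 kbps = 0.384 Mbps.
TV episode: 5.884 Mbps × 1800 s = 10591.2 Mb
tutorial video: 7.584 Mbps × 1740 s = 13196.2 Mb
training video: 6.104 Mbps × 1560 s = 9522.2 Mb
Twitch VOD: 7.364 Mbps × 2940 s = 21650.2 Mb
time-lapse clip: 16.184 Mbps × 120 s = 1942.1 Mb
Total: 56901.8 Mb = 7112.7 MB.
= 7.113 GB.

7.1 GB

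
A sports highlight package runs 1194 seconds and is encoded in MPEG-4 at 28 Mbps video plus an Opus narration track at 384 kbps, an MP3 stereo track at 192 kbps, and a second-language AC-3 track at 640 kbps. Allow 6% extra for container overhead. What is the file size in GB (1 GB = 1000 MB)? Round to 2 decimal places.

4.62 GB

Audio total: 384 + 192 + 640 = 1216 kbps = 1.216 Mbps.
Total bitrate: 28 + 1.216 = 29.216 Mbps.
Stream data: 29.216 Mbps × 1194 s = 34883.9 Mb.
With 6% container overhead: ×1.06.
36,977 Mb ÷ 8 = 4,622 MB → 4.622 GB.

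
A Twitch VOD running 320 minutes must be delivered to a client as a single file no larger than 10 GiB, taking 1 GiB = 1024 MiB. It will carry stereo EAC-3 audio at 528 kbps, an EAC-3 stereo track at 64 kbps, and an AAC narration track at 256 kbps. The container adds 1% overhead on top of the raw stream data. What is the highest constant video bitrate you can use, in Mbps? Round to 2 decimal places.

Budget: 10 GiB = 85899.3 Mb.
Stream payload after overhead: 85899.3 / 1.01 = 85048.9 Mb.
320 min = 19200 s
Total bitrate budget: 85048.9 Mb / 19200 s = 4.430 Mbps.
Audio total: 528 + 64 + 256 = 848 kbps = 0.848 Mbps.
Video: 4.430 − 0.848 = 3.582 Mbps.

3.58 Mbps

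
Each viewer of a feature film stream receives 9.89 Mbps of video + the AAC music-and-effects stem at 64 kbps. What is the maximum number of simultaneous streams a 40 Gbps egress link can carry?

4018

Audio: 64 kbps = 0.064 Mbps.
Per-viewer media rate: 9.954 Mbps.
40 Gbps = 40,000 Mbps; 40,000 / 9.954 = 4018.49 → 4018 viewers.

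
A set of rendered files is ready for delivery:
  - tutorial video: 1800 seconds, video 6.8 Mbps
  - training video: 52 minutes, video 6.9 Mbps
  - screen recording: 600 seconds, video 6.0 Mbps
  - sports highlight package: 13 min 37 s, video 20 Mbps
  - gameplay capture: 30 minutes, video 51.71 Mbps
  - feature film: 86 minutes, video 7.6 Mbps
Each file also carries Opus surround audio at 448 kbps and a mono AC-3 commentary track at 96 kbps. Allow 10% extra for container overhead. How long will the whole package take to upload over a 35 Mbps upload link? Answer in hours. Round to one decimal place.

1.7 hours

Audio total: 448 + 96 = 544 kbps = 0.544 Mbps.
tutorial video: 7.344 Mbps × 1800 s × 1.10 = 14541.1 Mb
training video: 7.444 Mbps × 3120 s × 1.10 = 25547.8 Mb
screen recording: 6.544 Mbps × 600 s × 1.10 = 4319.0 Mb
sports highlight package: 20.544 Mbps × 817 s × 1.10 = 18462.9 Mb
gameplay capture: 52.254 Mbps × 1800 s × 1.10 = 103462.9 Mb
feature film: 8.144 Mbps × 5160 s × 1.10 = 46225.3 Mb
Total: 212559.1 Mb = 26569.9 MB.
At 35 Mbps: 212559.1 / 35 = 6073 s ≈ 1.69 hours.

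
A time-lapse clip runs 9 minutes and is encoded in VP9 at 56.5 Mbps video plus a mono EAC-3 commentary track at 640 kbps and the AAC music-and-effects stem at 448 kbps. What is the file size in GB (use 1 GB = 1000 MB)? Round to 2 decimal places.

3.89 GB

9 min = 540 s
Audio total: 640 + 448 = 1088 kbps = 1.088 Mbps.
Total bitrate: 56.5 + 1.088 = 57.588 Mbps.
Stream data: 57.588 Mbps × 540 s = 31097.5 Mb.
31,098 Mb ÷ 8 = 3,887 MB → 3.887 GB.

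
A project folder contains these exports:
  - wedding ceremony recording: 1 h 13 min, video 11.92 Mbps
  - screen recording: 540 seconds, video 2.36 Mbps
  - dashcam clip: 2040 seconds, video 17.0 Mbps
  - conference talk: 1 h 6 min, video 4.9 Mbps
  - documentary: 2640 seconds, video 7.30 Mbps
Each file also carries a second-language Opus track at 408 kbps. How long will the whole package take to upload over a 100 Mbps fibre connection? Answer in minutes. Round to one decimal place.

22.1 minutes

Audio: 408 kbps = 0.408 Mbps.
wedding ceremony recording: 12.328 Mbps × 4380 s = 53996.6 Mb
screen recording: 2.768 Mbps × 540 s = 1494.7 Mb
dashcam clip: 17.408 Mbps × 2040 s = 35512.3 Mb
conference talk: 5.308 Mbps × 3960 s = 21019.7 Mb
documentary: 7.708 Mbps × 2640 s = 20349.1 Mb
Total: 132372.5 Mb = 16546.6 MB.
At 100 Mbps: 132372.5 / 100 = 1324 s ≈ 22.1 minutes.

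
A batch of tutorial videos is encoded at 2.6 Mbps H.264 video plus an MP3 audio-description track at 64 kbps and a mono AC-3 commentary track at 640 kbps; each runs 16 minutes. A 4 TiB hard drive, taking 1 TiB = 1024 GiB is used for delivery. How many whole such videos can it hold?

16 min = 960 s
Audio total: 64 + 640 = 704 kbps = 0.704 Mbps.
Total bitrate: 3.304 Mbps.
Per item: 3.304 Mbps × 960 s = 3,172 Mb = 396.5 MB.
Capacity: 4 TiB = 35,184,372 Mb; 11092.73 items → 11092 complete.

11092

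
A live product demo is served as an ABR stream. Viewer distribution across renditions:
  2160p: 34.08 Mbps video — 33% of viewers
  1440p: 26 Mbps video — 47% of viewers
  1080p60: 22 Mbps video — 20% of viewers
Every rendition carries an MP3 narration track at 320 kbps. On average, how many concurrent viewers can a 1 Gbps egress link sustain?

Audio: 320 kbps = 0.320 Mbps.
Average per-viewer bitrate: 0.33×34.400 + 0.47×26.320 + 0.20×22.320 = 28.186 Mbps.
1 Gbps = 1,000 Mbps; 1,000 / 28.186 = 35.48 → 35.

35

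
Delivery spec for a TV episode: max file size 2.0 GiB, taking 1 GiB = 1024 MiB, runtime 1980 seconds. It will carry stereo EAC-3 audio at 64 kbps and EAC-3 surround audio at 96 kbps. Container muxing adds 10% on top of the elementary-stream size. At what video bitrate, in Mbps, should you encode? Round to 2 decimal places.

Budget: 2.0 GiB = 17179.9 Mb.
Stream payload after overhead: 17179.9 / 1.10 = 15618.1 Mb.
Total bitrate budget: 15618.1 Mb / 1980 s = 7.888 Mbps.
Audio total: 64 + 96 = 160 kbps = 0.160 Mbps.
Video: 7.888 − 0.160 = 7.728 Mbps.

7.73 Mbps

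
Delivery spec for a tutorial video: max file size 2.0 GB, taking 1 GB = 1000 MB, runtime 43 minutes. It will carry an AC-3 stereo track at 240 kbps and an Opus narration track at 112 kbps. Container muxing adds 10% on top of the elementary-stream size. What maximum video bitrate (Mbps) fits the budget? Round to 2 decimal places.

5.29 Mbps

Budget: 2.0 GB = 16000.0 Mb.
Stream payload after overhead: 16000.0 / 1.10 = 14545.5 Mb.
43 min = 2580 s
Total bitrate budget: 14545.5 Mb / 2580 s = 5.638 Mbps.
Audio total: 240 + 112 = 352 kbps = 0.352 Mbps.
Video: 5.638 − 0.352 = 5.286 Mbps.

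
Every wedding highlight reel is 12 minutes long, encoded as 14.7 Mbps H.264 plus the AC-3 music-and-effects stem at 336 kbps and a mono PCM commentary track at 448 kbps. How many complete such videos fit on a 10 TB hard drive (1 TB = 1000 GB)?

7175

12 min = 720 s
Audio total: 336 + 448 = 784 kbps = 0.784 Mbps.
Total bitrate: 15.484 Mbps.
Per item: 15.484 Mbps × 720 s = 11,148 Mb = 1,394 MB.
Capacity: 10 TB = 80,000,000 Mb; 7175.87 items → 7175 complete.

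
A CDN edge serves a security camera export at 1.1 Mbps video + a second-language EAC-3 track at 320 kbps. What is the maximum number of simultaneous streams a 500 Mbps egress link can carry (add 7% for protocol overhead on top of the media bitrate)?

Audio: 320 kbps = 0.320 Mbps.
Per-viewer media rate: 1.420 Mbps.
On the wire with 7% overhead: 1.519 Mbps.
500 Mbps = 500.0 Mbps; 500.0 / 1.519 = 329.08 → 329 viewers.

329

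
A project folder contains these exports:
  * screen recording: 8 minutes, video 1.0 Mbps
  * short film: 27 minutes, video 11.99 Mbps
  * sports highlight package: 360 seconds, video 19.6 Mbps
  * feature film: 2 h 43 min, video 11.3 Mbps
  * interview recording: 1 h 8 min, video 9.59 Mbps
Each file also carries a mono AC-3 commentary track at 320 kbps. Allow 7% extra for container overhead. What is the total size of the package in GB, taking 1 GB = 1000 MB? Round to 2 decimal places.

Audio: 320 kbps = 0.320 Mbps.
screen recording: 1.320 Mbps × 480 s × 1.07 = 678.0 Mb
short film: 12.310 Mbps × 1620 s × 1.07 = 21338.2 Mb
sports highlight package: 19.920 Mbps × 360 s × 1.07 = 7673.2 Mb
feature film: 11.620 Mbps × 9780 s × 1.07 = 121598.7 Mb
interview recording: 9.910 Mbps × 4080 s × 1.07 = 43263.1 Mb
Total: 194551.0 Mb = 24318.9 MB.
= 24.32 GB.

24.32 GB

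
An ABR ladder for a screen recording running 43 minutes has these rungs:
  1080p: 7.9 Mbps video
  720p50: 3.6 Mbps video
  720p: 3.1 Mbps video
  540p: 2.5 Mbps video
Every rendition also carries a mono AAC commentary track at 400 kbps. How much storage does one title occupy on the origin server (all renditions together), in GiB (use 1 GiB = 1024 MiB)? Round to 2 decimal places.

43 min = 2580 s
Audio: 400 kbps = 0.400 Mbps.
Sum of rendition bitrates: (7.9+0.400) + (3.6+0.400) + (3.1+0.400) + (2.5+0.400) = 18.700 Mbps.
× 2580 s = 48,246 Mb = 6,031 MB = 5.617 GiB.

5.62 GiB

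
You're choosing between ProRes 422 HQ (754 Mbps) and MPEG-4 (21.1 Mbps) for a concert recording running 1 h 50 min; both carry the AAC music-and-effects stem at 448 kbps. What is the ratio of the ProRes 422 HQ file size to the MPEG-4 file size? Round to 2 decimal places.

35.01

1 h 50 min = 110 min = 6600 s
Audio: 448 kbps = 0.448 Mbps.
ProRes 422 HQ: 754.448 Mbps × 6600 s = 4979356.8 Mb = 622.420 GB.
MPEG-4: 21.548 Mbps × 6600 s = 142216.8 Mb = 17.777 GB.
Ratio: 622.420 / 17.777 = 35.012.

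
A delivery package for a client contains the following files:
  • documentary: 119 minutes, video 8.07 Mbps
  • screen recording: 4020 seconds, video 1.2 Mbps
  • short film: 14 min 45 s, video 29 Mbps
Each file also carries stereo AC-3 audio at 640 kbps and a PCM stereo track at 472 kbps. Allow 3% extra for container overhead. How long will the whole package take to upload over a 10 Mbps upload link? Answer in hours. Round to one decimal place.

2.9 hours

Audio total: 640 + 472 = 1112 kbps = 1.112 Mbps.
documentary: 9.182 Mbps × 7140 s × 1.03 = 67526.3 Mb
screen recording: 2.312 Mbps × 4020 s × 1.03 = 9573.1 Mb
short film: 30.112 Mbps × 885 s × 1.03 = 27448.6 Mb
Total: 104547.9 Mb = 13068.5 MB.
At 10 Mbps: 104547.9 / 10 = 10455 s ≈ 2.9 hours.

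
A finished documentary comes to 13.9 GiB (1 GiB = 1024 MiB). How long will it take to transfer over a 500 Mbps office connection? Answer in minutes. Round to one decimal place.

4.0 minutes

File: 13.9 GiB = 119400.1 Mb.
At 500 Mbps: 119400.1 / 500 = 238.8 s ≈ 3.98 minutes.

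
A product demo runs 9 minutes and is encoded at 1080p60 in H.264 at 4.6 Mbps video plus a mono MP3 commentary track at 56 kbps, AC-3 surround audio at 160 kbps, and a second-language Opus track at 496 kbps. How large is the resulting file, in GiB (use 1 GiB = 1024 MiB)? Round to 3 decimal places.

9 min = 540 s
Audio total: 56 + 160 + 496 = 712 kbps = 0.712 Mbps.
Total bitrate: 4.6 + 0.712 = 5.312 Mbps.
Stream data: 5.312 Mbps × 540 s = 2868.5 Mb.
2,868 Mb = 358,560,000 bytes ÷ 1,073,741,824 = 0.3339 GiB.

0.334 GiB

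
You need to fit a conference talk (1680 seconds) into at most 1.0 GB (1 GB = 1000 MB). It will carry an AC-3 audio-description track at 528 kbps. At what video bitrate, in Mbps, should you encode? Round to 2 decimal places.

4.23 Mbps

Budget: 1.0 GB = 8000.0 Mb.
Total bitrate budget: 8000.0 Mb / 1680 s = 4.762 Mbps.
Audio: 528 kbps = 0.528 Mbps.
Video: 4.762 − 0.528 = 4.234 Mbps.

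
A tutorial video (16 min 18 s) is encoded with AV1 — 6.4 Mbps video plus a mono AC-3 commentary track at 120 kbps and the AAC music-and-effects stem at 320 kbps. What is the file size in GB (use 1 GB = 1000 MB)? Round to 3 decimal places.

16 min 18 s = 978 s
Audio total: 120 + 320 = 440 kbps = 0.440 Mbps.
Total bitrate: 6.4 + 0.440 = 6.840 Mbps.
Stream data: 6.840 Mbps × 978 s = 6689.5 Mb.
6,690 Mb ÷ 8 = 836.2 MB → 0.8362 GB.

0.836 GB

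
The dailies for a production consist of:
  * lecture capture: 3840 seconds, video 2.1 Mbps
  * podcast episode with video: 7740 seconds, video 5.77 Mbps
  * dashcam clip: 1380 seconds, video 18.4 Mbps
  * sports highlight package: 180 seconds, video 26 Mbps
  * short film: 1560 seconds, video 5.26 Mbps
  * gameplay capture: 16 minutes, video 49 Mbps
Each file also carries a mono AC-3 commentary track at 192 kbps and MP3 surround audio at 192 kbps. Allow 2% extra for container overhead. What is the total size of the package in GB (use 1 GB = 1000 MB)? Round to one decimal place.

Audio total: 192 + 192 = 384 kbps = 0.384 Mbps.
lecture capture: 2.484 Mbps × 3840 s × 1.02 = 9729.3 Mb
podcast episode with video: 6.154 Mbps × 7740 s × 1.02 = 48584.6 Mb
dashcam clip: 18.784 Mbps × 1380 s × 1.02 = 26440.4 Mb
sports highlight package: 26.384 Mbps × 180 s × 1.02 = 4844.1 Mb
short film: 5.644 Mbps × 1560 s × 1.02 = 8980.7 Mb
gameplay capture: 49.384 Mbps × 960 s × 1.02 = 48356.8 Mb
Total: 146935.9 Mb = 18367.0 MB.
= 18.37 GB.

18.4 GB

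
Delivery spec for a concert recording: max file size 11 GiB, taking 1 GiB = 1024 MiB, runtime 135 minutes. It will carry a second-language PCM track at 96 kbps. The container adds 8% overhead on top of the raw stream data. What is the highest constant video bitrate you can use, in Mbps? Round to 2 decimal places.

10.71 Mbps

Budget: 11 GiB = 94489.3 Mb.
Stream payload after overhead: 94489.3 / 1.08 = 87490.1 Mb.
135 min = 8100 s
Total bitrate budget: 87490.1 Mb / 8100 s = 10.801 Mbps.
Audio: 96 kbps = 0.096 Mbps.
Video: 10.801 − 0.096 = 10.705 Mbps.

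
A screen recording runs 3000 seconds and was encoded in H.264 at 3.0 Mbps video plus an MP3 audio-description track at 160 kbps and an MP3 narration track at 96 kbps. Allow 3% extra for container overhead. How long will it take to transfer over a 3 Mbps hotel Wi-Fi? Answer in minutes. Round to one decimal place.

Audio total: 160 + 96 = 256 kbps = 0.256 Mbps.
Total bitrate: 3.256 Mbps.
File: 3.256 Mbps × 3000 s = 9768.0 Mb.
With 3% container overhead: ×1.03. → 10061.0 Mb.
At 3 Mbps: 10061.0 / 3 = 3353.7 s ≈ 55.9 minutes.

55.9 minutes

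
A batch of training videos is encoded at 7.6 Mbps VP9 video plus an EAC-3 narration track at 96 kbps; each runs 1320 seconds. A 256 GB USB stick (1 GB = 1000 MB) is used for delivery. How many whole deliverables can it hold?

Audio: 96 kbps = 0.096 Mbps.
Total bitrate: 7.696 Mbps.
Per item: 7.696 Mbps × 1320 s = 10,159 Mb = 1,270 MB.
Capacity: 256 GB = 2,048,000 Mb; 201.60 items → 201 complete.

201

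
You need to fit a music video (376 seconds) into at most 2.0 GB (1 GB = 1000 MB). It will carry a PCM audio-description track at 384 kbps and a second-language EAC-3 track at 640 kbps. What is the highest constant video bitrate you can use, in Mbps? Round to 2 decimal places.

41.53 Mbps

Budget: 2.0 GB = 16000.0 Mb.
Total bitrate budget: 16000.0 Mb / 376 s = 42.553 Mbps.
Audio total: 384 + 640 = 1024 kbps = 1.024 Mbps.
Video: 42.553 − 1.024 = 41.529 Mbps.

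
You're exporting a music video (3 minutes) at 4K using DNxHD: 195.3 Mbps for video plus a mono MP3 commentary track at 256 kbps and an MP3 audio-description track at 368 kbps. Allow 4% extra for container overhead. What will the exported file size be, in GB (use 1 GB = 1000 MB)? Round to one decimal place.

3 min = 180 s
Audio total: 256 + 368 = 624 kbps = 0.624 Mbps.
Total bitrate: 195.3 + 0.624 = 195.924 Mbps.
Stream data: 195.924 Mbps × 180 s = 35266.3 Mb.
With 4% container overhead: ×1.04.
36,677 Mb ÷ 8 = 4,585 MB → 4.585 GB.

4.6 GB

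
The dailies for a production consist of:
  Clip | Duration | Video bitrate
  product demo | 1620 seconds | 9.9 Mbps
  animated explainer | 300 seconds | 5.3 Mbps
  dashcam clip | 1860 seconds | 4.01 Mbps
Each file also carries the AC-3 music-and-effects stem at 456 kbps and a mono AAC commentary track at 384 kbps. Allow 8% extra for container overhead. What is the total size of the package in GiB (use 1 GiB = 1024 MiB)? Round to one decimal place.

Audio total: 456 + 384 = 840 kbps = 0.840 Mbps.
product demo: 10.740 Mbps × 1620 s × 1.08 = 18790.7 Mb
animated explainer: 6.140 Mbps × 300 s × 1.08 = 1989.4 Mb
dashcam clip: 4.850 Mbps × 1860 s × 1.08 = 9742.7 Mb
Total: 30522.7 Mb = 3815.3 MB.
= 3.553 GiB.

3.6 GiB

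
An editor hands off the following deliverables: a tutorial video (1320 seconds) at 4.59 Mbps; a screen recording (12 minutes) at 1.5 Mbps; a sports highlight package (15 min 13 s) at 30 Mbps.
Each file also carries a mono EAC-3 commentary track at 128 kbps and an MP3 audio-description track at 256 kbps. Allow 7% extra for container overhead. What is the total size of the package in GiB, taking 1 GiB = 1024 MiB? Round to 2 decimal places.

Audio total: 128 + 256 = 384 kbps = 0.384 Mbps.
tutorial video: 4.974 Mbps × 1320 s × 1.07 = 7025.3 Mb
screen recording: 1.884 Mbps × 720 s × 1.07 = 1451.4 Mb
sports highlight package: 30.384 Mbps × 913 s × 1.07 = 29682.4 Mb
Total: 38159.1 Mb = 4769.9 MB.
= 4.442 GiB.

4.44 GiB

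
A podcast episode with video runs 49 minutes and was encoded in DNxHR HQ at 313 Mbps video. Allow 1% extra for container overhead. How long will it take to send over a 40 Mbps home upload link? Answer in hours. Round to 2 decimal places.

6.45 hours

49 min = 2940 s
File: 313.000 Mbps × 2940 s = 920220.0 Mb.
With 1% container overhead: ×1.01. → 929422.2 Mb.
At 40 Mbps: 929422.2 / 40 = 23235.6 s ≈ 6.45 hours.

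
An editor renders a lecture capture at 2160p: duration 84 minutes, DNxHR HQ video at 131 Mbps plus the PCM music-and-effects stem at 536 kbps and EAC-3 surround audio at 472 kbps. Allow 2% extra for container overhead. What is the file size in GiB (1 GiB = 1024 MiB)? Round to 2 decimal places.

79.00 GiB

84 min = 5040 s
Audio total: 536 + 472 = 1008 kbps = 1.008 Mbps.
Total bitrate: 131 + 1.008 = 132.008 Mbps.
Stream data: 132.008 Mbps × 5040 s = 665320.3 Mb.
With 2% container overhead: ×1.02.
678,627 Mb = 84,828,340,800 bytes ÷ 1,073,741,824 = 79.00 GiB.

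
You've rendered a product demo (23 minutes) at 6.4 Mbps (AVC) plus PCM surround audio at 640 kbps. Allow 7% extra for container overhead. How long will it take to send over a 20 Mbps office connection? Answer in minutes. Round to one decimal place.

23 min = 1380 s
Audio: 640 kbps = 0.640 Mbps.
Total bitrate: 7.040 Mbps.
File: 7.040 Mbps × 1380 s = 9715.2 Mb.
With 7% container overhead: ×1.07. → 10395.3 Mb.
At 20 Mbps: 10395.3 / 20 = 519.8 s ≈ 8.66 minutes.

8.7 minutes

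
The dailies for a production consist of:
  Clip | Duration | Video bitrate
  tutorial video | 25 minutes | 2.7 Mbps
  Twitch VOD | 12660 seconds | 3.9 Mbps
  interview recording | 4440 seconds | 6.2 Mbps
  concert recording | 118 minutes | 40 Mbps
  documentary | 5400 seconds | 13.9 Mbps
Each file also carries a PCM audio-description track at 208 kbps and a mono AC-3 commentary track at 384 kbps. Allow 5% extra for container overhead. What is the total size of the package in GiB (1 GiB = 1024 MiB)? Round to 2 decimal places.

Audio total: 208 + 384 = 592 kbps = 0.592 Mbps.
tutorial video: 3.292 Mbps × 1500 s × 1.05 = 5184.9 Mb
Twitch VOD: 4.492 Mbps × 12660 s × 1.05 = 59712.2 Mb
interview recording: 6.792 Mbps × 4440 s × 1.05 = 31664.3 Mb
concert recording: 40.592 Mbps × 7080 s × 1.05 = 301760.9 Mb
documentary: 14.492 Mbps × 5400 s × 1.05 = 82169.6 Mb
Total: 480491.9 Mb = 60061.5 MB.
= 55.94 GiB.

55.94 GiB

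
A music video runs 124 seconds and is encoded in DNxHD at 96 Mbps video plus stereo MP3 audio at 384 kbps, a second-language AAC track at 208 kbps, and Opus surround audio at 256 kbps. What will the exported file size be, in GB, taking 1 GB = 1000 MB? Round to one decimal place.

Audio total: 384 + 208 + 256 = 848 kbps = 0.848 Mbps.
Total bitrate: 96 + 0.848 = 96.848 Mbps.
Stream data: 96.848 Mbps × 124 s = 12009.2 Mb.
12,009 Mb ÷ 8 = 1,501 MB → 1.501 GB.

1.5 GB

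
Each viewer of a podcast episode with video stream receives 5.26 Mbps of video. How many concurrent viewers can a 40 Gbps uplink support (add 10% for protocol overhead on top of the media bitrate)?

6913

On the wire with 10% overhead: 5.786 Mbps.
40 Gbps = 40,000 Mbps; 40,000 / 5.786 = 6913.24 → 6913 viewers.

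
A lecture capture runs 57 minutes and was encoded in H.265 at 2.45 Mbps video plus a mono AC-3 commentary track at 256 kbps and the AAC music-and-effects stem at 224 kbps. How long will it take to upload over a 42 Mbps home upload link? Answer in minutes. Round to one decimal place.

57 min = 3420 s
Audio total: 256 + 224 = 480 kbps = 0.480 Mbps.
Total bitrate: 2.930 Mbps.
File: 2.930 Mbps × 3420 s = 10020.6 Mb.
At 42 Mbps: 10020.6 / 42 = 238.6 s ≈ 3.98 minutes.

4.0 minutes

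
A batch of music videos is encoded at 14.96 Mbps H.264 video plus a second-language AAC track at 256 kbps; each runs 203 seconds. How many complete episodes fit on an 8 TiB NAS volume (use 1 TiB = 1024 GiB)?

22781

Audio: 256 kbps = 0.256 Mbps.
Total bitrate: 15.216 Mbps.
Per item: 15.216 Mbps × 203 s = 3,089 Mb = 386.1 MB.
Capacity: 8 TiB = 70,368,744 Mb; 22781.55 items → 22781 complete.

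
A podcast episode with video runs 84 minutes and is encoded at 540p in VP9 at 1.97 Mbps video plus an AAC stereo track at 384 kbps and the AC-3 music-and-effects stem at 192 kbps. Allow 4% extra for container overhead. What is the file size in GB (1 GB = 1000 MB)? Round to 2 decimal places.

1.67 GB

84 min = 5040 s
Audio total: 384 + 192 = 576 kbps = 0.576 Mbps.
Total bitrate: 1.97 + 0.576 = 2.546 Mbps.
Stream data: 2.546 Mbps × 5040 s = 12831.8 Mb.
With 4% container overhead: ×1.04.
13,345 Mb ÷ 8 = 1,668 MB → 1.668 GB.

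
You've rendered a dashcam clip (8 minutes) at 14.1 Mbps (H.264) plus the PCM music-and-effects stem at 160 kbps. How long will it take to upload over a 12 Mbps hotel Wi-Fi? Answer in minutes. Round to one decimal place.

9.5 minutes

8 min = 480 s
Audio: 160 kbps = 0.160 Mbps.
Total bitrate: 14.260 Mbps.
File: 14.260 Mbps × 480 s = 6844.8 Mb.
At 12 Mbps: 6844.8 / 12 = 570.4 s ≈ 9.51 minutes.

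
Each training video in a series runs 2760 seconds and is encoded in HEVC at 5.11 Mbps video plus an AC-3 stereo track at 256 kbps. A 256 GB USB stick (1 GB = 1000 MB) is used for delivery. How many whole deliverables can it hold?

Audio: 256 kbps = 0.256 Mbps.
Total bitrate: 5.366 Mbps.
Per item: 5.366 Mbps × 2760 s = 14,810 Mb = 1,851 MB.
Capacity: 256 GB = 2,048,000 Mb; 138.28 items → 138 complete.

138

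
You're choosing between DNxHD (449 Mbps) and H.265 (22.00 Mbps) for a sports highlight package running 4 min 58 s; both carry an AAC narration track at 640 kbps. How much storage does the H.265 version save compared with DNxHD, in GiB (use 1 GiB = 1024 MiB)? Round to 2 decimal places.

4 min 58 s = 298 s
Audio: 640 kbps = 0.640 Mbps.
DNxHD: 449.640 Mbps × 298 s = 133992.7 Mb = 15.599 GiB.
H.265: 22.640 Mbps × 298 s = 6746.7 Mb = 0.785 GiB.
Saving: 15.599 − 0.785 = 14.813 GiB.

14.81 GiB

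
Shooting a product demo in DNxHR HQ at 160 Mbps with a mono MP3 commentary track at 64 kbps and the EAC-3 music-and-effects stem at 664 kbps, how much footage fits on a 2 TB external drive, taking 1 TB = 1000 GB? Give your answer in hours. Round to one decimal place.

Audio total: 64 + 664 = 728 kbps = 0.728 Mbps.
Total bitrate: 160 + 0.728 = 160.728 Mbps.
Capacity: 2 TB = 16,000,000 Mb.
Recording time: 16,000,000 / 160.728 = 99,547 s ≈ 27.7 hours.

27.7 hours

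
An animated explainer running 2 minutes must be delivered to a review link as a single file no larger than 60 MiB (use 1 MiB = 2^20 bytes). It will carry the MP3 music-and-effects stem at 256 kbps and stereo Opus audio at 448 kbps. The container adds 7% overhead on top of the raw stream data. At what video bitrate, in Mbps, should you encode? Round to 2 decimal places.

Budget: 60 MiB = 503.3 Mb.
Stream payload after overhead: 503.3 / 1.07 = 470.4 Mb.
2 min = 120 s
Total bitrate budget: 470.4 Mb / 120 s = 3.920 Mbps.
Audio total: 256 + 448 = 704 kbps = 0.704 Mbps.
Video: 3.920 − 0.704 = 3.216 Mbps.

3.22 Mbps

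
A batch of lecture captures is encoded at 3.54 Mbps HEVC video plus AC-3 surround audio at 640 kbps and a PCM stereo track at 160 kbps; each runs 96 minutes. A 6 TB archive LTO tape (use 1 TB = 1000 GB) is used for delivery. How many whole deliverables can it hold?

1920

96 min = 5760 s
Audio total: 640 + 160 = 800 kbps = 0.800 Mbps.
Total bitrate: 4.340 Mbps.
Per item: 4.340 Mbps × 5760 s = 24,998 Mb = 3,125 MB.
Capacity: 6 TB = 48,000,000 Mb; 1920.12 items → 1920 complete.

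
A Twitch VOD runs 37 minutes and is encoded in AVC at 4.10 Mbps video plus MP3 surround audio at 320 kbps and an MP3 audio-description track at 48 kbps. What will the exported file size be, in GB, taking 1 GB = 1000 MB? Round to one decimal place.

1.2 GB

37 min = 2220 s
Audio total: 320 + 48 = 368 kbps = 0.368 Mbps.
Total bitrate: 4.10 + 0.368 = 4.468 Mbps.
Stream data: 4.468 Mbps × 2220 s = 9919.0 Mb.
9,919 Mb ÷ 8 = 1,240 MB → 1.240 GB.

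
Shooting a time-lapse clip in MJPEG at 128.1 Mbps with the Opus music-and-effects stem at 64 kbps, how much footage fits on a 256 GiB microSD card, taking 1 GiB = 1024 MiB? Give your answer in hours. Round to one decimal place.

Audio: 64 kbps = 0.064 Mbps.
Total bitrate: 128.1 + 0.064 = 128.164 Mbps.
Capacity: 256 GiB = 2,199,023 Mb.
Recording time: 2,199,023 / 128.164 = 17,158 s ≈ 4.77 hours.

4.8 hours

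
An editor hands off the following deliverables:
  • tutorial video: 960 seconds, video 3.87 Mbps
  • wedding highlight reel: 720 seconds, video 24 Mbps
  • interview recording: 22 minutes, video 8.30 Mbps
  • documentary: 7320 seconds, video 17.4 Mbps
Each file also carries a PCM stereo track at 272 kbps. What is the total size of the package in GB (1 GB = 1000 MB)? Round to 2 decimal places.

20.27 GB

Audio: 272 kbps = 0.272 Mbps.
tutorial video: 4.142 Mbps × 960 s = 3976.3 Mb
wedding highlight reel: 24.272 Mbps × 720 s = 17475.8 Mb
interview recording: 8.572 Mbps × 1320 s = 11315.0 Mb
documentary: 17.672 Mbps × 7320 s = 129359.0 Mb
Total: 162126.2 Mb = 20265.8 MB.
= 20.27 GB.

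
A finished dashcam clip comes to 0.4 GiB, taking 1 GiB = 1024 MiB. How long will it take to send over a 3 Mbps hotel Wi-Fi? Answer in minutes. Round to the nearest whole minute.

File: 0.4 GiB = 3436.0 Mb.
At 3 Mbps: 3436.0 / 3 = 1145.3 s ≈ 19.1 minutes.

19 minutes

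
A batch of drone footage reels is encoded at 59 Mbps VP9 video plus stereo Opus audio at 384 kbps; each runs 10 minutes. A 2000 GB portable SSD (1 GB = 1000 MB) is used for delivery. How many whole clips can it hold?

449

10 min = 600 s
Audio: 384 kbps = 0.384 Mbps.
Total bitrate: 59.384 Mbps.
Per item: 59.384 Mbps × 600 s = 35,630 Mb = 4,454 MB.
Capacity: 2000 GB = 16,000,000 Mb; 449.05 items → 449 complete.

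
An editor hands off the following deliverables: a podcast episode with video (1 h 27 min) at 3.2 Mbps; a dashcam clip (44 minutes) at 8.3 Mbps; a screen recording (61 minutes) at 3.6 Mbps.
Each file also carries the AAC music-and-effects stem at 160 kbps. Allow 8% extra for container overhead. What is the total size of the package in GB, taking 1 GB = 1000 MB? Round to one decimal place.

7.2 GB

Audio: 160 kbps = 0.160 Mbps.
podcast episode with video: 3.360 Mbps × 5220 s × 1.08 = 18942.3 Mb
dashcam clip: 8.460 Mbps × 2640 s × 1.08 = 24121.2 Mb
screen recording: 3.760 Mbps × 3660 s × 1.08 = 14862.5 Mb
Total: 57926.0 Mb = 7240.8 MB.
= 7.241 GB.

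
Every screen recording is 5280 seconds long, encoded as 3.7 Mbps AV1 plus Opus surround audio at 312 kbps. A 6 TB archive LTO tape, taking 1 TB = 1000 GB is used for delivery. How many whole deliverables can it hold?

2265

Audio: 312 kbps = 0.312 Mbps.
Total bitrate: 4.012 Mbps.
Per item: 4.012 Mbps × 5280 s = 21,183 Mb = 2,648 MB.
Capacity: 6 TB = 48,000,000 Mb; 2265.93 items → 2265 complete.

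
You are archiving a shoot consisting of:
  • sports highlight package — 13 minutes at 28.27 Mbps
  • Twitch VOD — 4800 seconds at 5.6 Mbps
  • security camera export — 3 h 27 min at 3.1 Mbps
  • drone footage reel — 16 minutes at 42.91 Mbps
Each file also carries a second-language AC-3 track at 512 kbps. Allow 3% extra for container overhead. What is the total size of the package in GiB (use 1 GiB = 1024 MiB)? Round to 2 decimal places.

16.59 GiB

Audio: 512 kbps = 0.512 Mbps.
sports highlight package: 28.782 Mbps × 780 s × 1.03 = 23123.5 Mb
Twitch VOD: 6.112 Mbps × 4800 s × 1.03 = 30217.7 Mb
security camera export: 3.612 Mbps × 12420 s × 1.03 = 46206.9 Mb
drone footage reel: 43.422 Mbps × 960 s × 1.03 = 42935.7 Mb
Total: 142483.7 Mb = 17810.5 MB.
= 16.59 GiB.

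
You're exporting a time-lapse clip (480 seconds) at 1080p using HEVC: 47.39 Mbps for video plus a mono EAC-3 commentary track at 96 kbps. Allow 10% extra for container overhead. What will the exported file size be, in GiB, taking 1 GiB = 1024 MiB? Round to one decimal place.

Audio: 96 kbps = 0.096 Mbps.
Total bitrate: 47.39 + 0.096 = 47.486 Mbps.
Stream data: 47.486 Mbps × 480 s = 22793.3 Mb.
With 10% container overhead: ×1.10.
25,073 Mb = 3,134,076,000 bytes ÷ 1,073,741,824 = 2.919 GiB.

2.9 GiB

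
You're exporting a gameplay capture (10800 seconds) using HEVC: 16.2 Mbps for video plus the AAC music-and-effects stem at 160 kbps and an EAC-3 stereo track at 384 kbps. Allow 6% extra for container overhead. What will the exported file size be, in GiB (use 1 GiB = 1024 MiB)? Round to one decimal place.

Audio total: 160 + 384 = 544 kbps = 0.544 Mbps.
Total bitrate: 16.2 + 0.544 = 16.744 Mbps.
Stream data: 16.744 Mbps × 10800 s = 180835.2 Mb.
With 6% container overhead: ×1.06.
191,685 Mb = 23,960,664,000 bytes ÷ 1,073,741,824 = 22.32 GiB.

22.3 GiB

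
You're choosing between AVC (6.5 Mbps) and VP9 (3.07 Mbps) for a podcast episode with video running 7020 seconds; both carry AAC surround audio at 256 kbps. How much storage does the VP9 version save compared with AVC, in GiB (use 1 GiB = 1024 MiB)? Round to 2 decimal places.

Audio: 256 kbps = 0.256 Mbps.
AVC: 6.756 Mbps × 7020 s = 47427.1 Mb = 5.521 GiB.
VP9: 3.326 Mbps × 7020 s = 23348.5 Mb = 2.718 GiB.
Saving: 5.521 − 2.718 = 2.803 GiB.

2.80 GiB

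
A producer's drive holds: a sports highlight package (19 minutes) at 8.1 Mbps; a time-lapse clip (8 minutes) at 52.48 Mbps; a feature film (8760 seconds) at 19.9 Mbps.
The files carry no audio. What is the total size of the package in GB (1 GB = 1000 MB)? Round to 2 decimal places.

sports highlight package: 8.100 Mbps × 1140 s = 9234.0 Mb
time-lapse clip: 52.480 Mbps × 480 s = 25190.4 Mb
feature film: 19.900 Mbps × 8760 s = 174324.0 Mb
Total: 208748.4 Mb = 26093.5 MB.
= 26.09 GB.

26.09 GB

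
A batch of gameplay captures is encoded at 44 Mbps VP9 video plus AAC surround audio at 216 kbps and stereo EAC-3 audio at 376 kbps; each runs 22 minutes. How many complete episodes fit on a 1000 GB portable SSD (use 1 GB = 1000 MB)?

135

22 min = 1320 s
Audio total: 216 + 376 = 592 kbps = 0.592 Mbps.
Total bitrate: 44.592 Mbps.
Per item: 44.592 Mbps × 1320 s = 58,861 Mb = 7,358 MB.
Capacity: 1000 GB = 8,000,000 Mb; 135.91 items → 135 complete.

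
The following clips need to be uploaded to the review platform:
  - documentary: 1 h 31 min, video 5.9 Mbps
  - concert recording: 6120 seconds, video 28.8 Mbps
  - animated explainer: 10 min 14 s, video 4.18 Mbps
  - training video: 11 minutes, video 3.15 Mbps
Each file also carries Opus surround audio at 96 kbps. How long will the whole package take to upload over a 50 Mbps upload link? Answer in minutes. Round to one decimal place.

Audio: 96 kbps = 0.096 Mbps.
documentary: 5.996 Mbps × 5460 s = 32738.2 Mb
concert recording: 28.896 Mbps × 6120 s = 176843.5 Mb
animated explainer: 4.276 Mbps × 614 s = 2625.5 Mb
training video: 3.246 Mbps × 660 s = 2142.4 Mb
Total: 214349.5 Mb = 26793.7 MB.
At 50 Mbps: 214349.5 / 50 = 4287 s ≈ 71.4 minutes.

71.4 minutes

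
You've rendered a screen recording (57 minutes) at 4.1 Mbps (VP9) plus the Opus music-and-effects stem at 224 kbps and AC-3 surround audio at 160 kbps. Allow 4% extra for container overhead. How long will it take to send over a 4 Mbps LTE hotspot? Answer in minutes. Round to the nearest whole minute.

66 minutes

57 min = 3420 s
Audio total: 224 + 160 = 384 kbps = 0.384 Mbps.
Total bitrate: 4.484 Mbps.
File: 4.484 Mbps × 3420 s = 15335.3 Mb.
With 4% container overhead: ×1.04. → 15948.7 Mb.
At 4 Mbps: 15948.7 / 4 = 3987.2 s ≈ 66.5 minutes.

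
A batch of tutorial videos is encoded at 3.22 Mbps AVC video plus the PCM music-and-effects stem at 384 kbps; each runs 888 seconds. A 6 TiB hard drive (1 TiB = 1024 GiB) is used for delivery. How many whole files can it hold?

16490

Audio: 384 kbps = 0.384 Mbps.
Total bitrate: 3.604 Mbps.
Per item: 3.604 Mbps × 888 s = 3,200 Mb = 400.0 MB.
Capacity: 6 TiB = 52,776,558 Mb; 16490.86 items → 16490 complete.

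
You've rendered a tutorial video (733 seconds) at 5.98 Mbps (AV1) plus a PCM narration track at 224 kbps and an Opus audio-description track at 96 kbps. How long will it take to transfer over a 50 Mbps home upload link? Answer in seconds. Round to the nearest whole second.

Audio total: 224 + 96 = 320 kbps = 0.320 Mbps.
Total bitrate: 6.300 Mbps.
File: 6.300 Mbps × 733 s = 4617.9 Mb.
At 50 Mbps: 4617.9 / 50 = 92.4 s ≈ 92.4 seconds.

92 seconds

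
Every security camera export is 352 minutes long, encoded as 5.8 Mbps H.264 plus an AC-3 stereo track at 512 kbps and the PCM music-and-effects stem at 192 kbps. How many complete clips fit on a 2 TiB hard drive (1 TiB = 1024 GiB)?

128

352 min = 21120 s
Audio total: 512 + 192 = 704 kbps = 0.704 Mbps.
Total bitrate: 6.504 Mbps.
Per item: 6.504 Mbps × 21120 s = 137,364 Mb = 17,171 MB.
Capacity: 2 TiB = 17,592,186 Mb; 128.07 items → 128 complete.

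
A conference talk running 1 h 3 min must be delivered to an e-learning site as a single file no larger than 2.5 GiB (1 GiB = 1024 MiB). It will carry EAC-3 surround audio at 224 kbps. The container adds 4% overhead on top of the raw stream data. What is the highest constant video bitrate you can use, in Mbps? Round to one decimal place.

5.2 Mbps

Budget: 2.5 GiB = 21474.8 Mb.
Stream payload after overhead: 21474.8 / 1.04 = 20648.9 Mb.
1 h 3 min = 63 min = 3780 s
Total bitrate budget: 20648.9 Mb / 3780 s = 5.463 Mbps.
Audio: 224 kbps = 0.224 Mbps.
Video: 5.463 − 0.224 = 5.239 Mbps.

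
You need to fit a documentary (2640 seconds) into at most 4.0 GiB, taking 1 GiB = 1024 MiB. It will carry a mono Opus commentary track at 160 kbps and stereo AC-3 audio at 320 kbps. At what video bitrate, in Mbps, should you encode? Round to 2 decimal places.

12.54 Mbps

Budget: 4.0 GiB = 34359.7 Mb.
Total bitrate budget: 34359.7 Mb / 2640 s = 13.015 Mbps.
Audio total: 160 + 320 = 480 kbps = 0.480 Mbps.
Video: 13.015 − 0.480 = 12.535 Mbps.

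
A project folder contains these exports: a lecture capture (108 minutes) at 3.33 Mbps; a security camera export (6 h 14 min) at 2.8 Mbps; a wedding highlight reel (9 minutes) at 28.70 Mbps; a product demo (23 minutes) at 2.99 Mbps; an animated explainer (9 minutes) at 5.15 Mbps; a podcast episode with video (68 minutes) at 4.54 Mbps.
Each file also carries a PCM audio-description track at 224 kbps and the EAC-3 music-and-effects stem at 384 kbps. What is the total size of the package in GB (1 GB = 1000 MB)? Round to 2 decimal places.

18.36 GB

Audio total: 224 + 384 = 608 kbps = 0.608 Mbps.
lecture capture: 3.938 Mbps × 6480 s = 25518.2 Mb
security camera export: 3.408 Mbps × 22440 s = 76475.5 Mb
wedding highlight reel: 29.308 Mbps × 540 s = 15826.3 Mb
product demo: 3.598 Mbps × 1380 s = 4965.2 Mb
animated explainer: 5.758 Mbps × 540 s = 3109.3 Mb
podcast episode with video: 5.148 Mbps × 4080 s = 21003.8 Mb
Total: 146898.5 Mb = 18362.3 MB.
= 18.36 GB.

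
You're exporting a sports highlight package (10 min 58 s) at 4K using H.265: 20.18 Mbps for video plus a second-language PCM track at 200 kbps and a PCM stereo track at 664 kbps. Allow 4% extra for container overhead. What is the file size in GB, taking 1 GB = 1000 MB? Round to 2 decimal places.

1.80 GB

10 min 58 s = 658 s
Audio total: 200 + 664 = 864 kbps = 0.864 Mbps.
Total bitrate: 20.18 + 0.864 = 21.044 Mbps.
Stream data: 21.044 Mbps × 658 s = 13847.0 Mb.
With 4% container overhead: ×1.04.
14,401 Mb ÷ 8 = 1,800 MB → 1.800 GB.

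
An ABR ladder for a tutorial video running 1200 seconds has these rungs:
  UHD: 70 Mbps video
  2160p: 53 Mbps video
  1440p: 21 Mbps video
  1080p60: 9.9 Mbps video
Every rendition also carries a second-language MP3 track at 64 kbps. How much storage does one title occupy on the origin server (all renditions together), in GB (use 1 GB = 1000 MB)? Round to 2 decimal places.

Audio: 64 kbps = 0.064 Mbps.
Sum of rendition bitrates: (70+0.064) + (53+0.064) + (21+0.064) + (9.9+0.064) = 154.156 Mbps.
× 1200 s = 184,987 Mb = 23,123 MB = 23.12 GB.

23.12 GB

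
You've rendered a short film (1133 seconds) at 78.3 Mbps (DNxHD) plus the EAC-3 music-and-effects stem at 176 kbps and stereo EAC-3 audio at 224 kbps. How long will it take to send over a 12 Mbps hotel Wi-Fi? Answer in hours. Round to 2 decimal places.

Audio total: 176 + 224 = 400 kbps = 0.400 Mbps.
Total bitrate: 78.700 Mbps.
File: 78.700 Mbps × 1133 s = 89167.1 Mb.
At 12 Mbps: 89167.1 / 12 = 7430.6 s ≈ 2.06 hours.

2.06 hours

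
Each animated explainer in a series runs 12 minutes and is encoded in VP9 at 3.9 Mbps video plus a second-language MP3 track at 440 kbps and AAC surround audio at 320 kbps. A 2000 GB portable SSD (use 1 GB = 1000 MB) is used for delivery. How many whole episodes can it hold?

12 min = 720 s
Audio total: 440 + 320 = 760 kbps = 0.760 Mbps.
Total bitrate: 4.660 Mbps.
Per item: 4.660 Mbps × 720 s = 3,355 Mb = 419.4 MB.
Capacity: 2000 GB = 16,000,000 Mb; 4768.72 items → 4768 complete.

4768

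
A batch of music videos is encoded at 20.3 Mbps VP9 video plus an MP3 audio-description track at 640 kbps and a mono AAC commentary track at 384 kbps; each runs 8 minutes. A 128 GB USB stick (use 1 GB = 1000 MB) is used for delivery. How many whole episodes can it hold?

8 min = 480 s
Audio total: 640 + 384 = 1024 kbps = 1.024 Mbps.
Total bitrate: 21.324 Mbps.
Per item: 21.324 Mbps × 480 s = 10,236 Mb = 1,279 MB.
Capacity: 128 GB = 1,024,000 Mb; 100.04 items → 100 complete.

100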